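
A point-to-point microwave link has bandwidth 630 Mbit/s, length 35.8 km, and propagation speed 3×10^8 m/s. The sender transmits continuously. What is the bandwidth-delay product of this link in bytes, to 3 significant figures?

9400 bytes

Propagation delay = 35800 / 300000000 = 0.000119333 s.
BDP = R × t_prop = 630000000 × 0.000119333 = 75180 bits.
In bytes: 75180/8 = 9400 bytes.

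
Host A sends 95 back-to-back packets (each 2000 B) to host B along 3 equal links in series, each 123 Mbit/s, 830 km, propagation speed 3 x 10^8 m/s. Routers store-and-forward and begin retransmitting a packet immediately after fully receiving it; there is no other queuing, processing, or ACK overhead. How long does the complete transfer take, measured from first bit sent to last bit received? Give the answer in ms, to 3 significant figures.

20.9 ms

Per-hop transmission t_tx = L/R = 16000/123000000 = 0.130081 ms.
Per-hop propagation t_prop = 830000/300000000 = 2.76667 ms.
Pipeline fill: first packet needs 3·t_tx to clear all hops; remaining 94 packets each add one t_tx.
Total = (3+95-1)·t_tx + 3·t_prop = 97·0.130081 + 3·2.76667 = 20.9 ms.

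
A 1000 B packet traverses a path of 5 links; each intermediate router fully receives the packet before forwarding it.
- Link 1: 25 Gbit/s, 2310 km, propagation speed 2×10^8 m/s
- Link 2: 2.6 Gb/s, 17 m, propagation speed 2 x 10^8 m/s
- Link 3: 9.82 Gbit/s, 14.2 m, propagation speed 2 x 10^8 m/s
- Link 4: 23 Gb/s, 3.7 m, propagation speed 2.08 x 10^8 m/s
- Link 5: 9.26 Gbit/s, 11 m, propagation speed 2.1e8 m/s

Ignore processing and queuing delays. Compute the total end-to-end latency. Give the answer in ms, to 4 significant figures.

L = 1000 × 8 = 8000 bits.
Transmission delays (L/R per hop): 0.00032, 0.00307692, 0.000814664, 0.000347826, 0.000863931 ms; sum = 0.00542334 ms.
Propagation delays (d/s per hop): 11.55, 8.5e-05, 7.1e-05, 1.77885e-05, 5.2381e-05 ms; sum = 11.5502 ms.
End-to-end = 11.56 ms.

11.56 ms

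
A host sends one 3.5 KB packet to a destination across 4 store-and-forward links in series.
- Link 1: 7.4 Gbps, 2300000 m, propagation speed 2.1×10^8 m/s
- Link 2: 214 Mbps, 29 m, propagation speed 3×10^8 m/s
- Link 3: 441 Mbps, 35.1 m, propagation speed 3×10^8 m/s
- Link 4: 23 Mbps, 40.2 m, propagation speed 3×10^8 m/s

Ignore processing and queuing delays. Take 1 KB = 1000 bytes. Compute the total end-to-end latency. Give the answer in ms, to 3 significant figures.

12.4 ms

L = 28000 bits.
Transmission delays (L/R per hop): 0.00378378, 0.130841, 0.0634921, 1.21739 ms; sum = 1.41551 ms.
Propagation delays (d/s per hop): 10.9524, 9.66667e-05, 0.000117, 0.000134 ms; sum = 10.9527 ms.
End-to-end = 12.4 ms.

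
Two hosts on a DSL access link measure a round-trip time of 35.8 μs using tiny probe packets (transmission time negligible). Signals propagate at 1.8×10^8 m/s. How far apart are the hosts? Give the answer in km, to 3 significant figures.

One-way propagation = RTT/2 = 17.9 μs.
d = s × t = 180000000 × 1.79e-05 = 3.22 km.

3.22 km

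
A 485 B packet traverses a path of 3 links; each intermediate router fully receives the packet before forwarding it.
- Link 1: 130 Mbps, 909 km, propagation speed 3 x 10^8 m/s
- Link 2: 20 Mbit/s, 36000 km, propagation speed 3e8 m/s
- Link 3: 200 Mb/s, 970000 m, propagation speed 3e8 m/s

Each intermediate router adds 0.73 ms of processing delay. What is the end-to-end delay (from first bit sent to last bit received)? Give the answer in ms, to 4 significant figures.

L = 485 × 8 = 3880 bits.
Transmission delays (L/R per hop): 0.0298462, 0.194, 0.0194 ms; sum = 0.243246 ms.
Propagation delays (d/s per hop): 3.03, 120, 3.23333 ms; sum = 126.263 ms.
Processing at 2 router(s): 2 × 0.73 ms = 1.46 ms.
End-to-end = 128.0 ms.

128.0 ms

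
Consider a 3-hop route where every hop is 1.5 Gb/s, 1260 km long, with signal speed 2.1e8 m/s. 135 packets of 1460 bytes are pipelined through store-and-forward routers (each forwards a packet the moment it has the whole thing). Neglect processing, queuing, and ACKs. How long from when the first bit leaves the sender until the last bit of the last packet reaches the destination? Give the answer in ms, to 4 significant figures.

Per-hop transmission t_tx = L/R = 11680/1500000000 = 0.00778667 ms.
Per-hop propagation t_prop = 1260000/210000000 = 6 ms.
Pipeline fill: first packet needs 3·t_tx to clear all hops; remaining 134 packets each add one t_tx.
Total = (3+135-1)·t_tx + 3·t_prop = 137·0.00778667 + 3·6 = 19.07 ms.

19.07 ms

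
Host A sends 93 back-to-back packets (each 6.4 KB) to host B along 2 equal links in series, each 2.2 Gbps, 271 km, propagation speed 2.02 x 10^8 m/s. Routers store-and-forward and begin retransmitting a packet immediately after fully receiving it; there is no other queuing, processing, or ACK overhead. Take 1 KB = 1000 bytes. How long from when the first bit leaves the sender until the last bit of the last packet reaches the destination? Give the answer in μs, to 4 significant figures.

4871 μs

Per-hop transmission t_tx = L/R = 51200/2200000000 = 23.2727 μs.
Per-hop propagation t_prop = 271000/202000000 = 1341.58 μs.
Pipeline fill: first packet needs 2·t_tx to clear all hops; remaining 92 packets each add one t_tx.
Total = (2+93-1)·t_tx + 2·t_prop = 94·23.2727 + 2·1341.58 = 4871 μs.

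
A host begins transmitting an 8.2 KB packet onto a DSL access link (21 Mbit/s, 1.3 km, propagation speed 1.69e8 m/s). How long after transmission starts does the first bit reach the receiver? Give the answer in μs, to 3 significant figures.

First bit experiences only propagation delay: d/s = 1300/169000000 = 7.69 μs.

7.69 μs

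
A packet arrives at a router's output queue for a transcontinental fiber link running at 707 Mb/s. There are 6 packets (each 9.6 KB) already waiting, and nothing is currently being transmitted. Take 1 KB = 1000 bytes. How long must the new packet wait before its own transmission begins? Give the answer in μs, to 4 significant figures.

Each queued packet: L/R = 76800/707000000 = 108.628 μs.
6 queued → 651.768 μs.
Queuing delay = 651.8 μs.

651.8 μs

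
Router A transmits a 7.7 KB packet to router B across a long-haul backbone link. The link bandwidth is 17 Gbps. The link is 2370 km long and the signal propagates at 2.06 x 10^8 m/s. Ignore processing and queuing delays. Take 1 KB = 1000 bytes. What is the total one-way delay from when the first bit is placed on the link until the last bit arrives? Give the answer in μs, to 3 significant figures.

L = 61600 bits.
Transmission delay = L/R = 61600 / 17000000000 = 3.62353 μs.
Propagation delay = d/s = 2370000 m / 206000000 m/s = 11504.9 μs.
Total = 11500 μs.

11500 μs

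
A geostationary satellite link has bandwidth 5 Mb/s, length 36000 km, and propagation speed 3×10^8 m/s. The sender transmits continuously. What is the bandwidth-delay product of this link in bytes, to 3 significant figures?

Propagation delay = 36000000 / 300000000 = 0.12 s.
BDP = R × t_prop = 5000000 × 0.12 = 600000 bits.
In bytes: 600000/8 = 75000 bytes.

75000 bytes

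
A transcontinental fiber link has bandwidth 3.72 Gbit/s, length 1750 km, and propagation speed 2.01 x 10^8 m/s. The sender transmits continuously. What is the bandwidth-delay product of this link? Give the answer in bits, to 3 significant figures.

Propagation delay = 1750000 / 2.01e+08 = 0.00870647 s.
BDP = R × t_prop = 3720000000 × 0.00870647 = 32388100 bits.

32400000 bits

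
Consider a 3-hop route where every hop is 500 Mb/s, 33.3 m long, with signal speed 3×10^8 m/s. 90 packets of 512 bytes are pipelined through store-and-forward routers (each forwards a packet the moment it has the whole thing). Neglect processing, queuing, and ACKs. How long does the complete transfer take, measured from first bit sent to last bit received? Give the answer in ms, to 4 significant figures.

Per-hop transmission t_tx = L/R = 4096/500000000 = 0.008192 ms.
Per-hop propagation t_prop = 33.3/300000000 = 0.000111 ms.
Pipeline fill: first packet needs 3·t_tx to clear all hops; remaining 89 packets each add one t_tx.
Total = (3+90-1)·t_tx + 3·t_prop = 92·0.008192 + 3·0.000111 = 0.7540 ms.

0.7540 ms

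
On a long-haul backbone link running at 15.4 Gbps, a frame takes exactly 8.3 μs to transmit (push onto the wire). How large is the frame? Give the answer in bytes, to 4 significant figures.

15980 bytes

L = R × t_tx = 15400000000 b/s × 8.3e-06 s = 127820 bits.
In bytes: 127820 / 8 = 15980 bytes.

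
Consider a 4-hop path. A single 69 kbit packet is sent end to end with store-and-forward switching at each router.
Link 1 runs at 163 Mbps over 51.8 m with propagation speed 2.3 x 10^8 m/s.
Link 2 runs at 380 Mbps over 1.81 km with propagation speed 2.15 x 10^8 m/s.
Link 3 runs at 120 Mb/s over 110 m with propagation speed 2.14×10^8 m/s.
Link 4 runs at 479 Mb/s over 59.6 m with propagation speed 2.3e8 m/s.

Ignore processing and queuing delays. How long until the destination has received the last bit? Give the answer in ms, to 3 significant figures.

1.33 ms

L = 69000 bits.
Transmission delays (L/R per hop): 0.423313, 0.181579, 0.575, 0.14405 ms; sum = 1.32394 ms.
Propagation delays (d/s per hop): 0.000225217, 0.0084186, 0.000514019, 0.00025913 ms; sum = 0.00941697 ms.
End-to-end = 1.33 ms.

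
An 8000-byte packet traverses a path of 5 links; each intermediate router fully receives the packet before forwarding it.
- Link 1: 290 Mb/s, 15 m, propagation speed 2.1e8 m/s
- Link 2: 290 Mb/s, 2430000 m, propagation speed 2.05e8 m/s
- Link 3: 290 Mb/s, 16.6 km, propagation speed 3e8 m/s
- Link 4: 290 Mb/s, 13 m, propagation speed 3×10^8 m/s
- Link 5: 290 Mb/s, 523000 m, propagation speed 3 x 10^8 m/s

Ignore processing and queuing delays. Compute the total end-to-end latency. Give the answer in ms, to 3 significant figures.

L = 8000 × 8 = 64000 bits.
Transmission delay per hop = L/R = 64000/290000000 = 0.22069 ms; 5 hops → 1.10345 ms.
Propagation delays (d/s per hop): 7.14286e-05, 11.8537, 0.0553333, 4.33333e-05, 1.74333 ms; sum = 13.6524 ms.
End-to-end = 14.8 ms.

14.8 ms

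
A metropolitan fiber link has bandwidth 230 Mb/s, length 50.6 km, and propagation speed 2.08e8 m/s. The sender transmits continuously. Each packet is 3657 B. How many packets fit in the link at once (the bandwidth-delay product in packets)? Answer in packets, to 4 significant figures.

1.912 packets

Propagation delay = 50600 / 208000000 = 0.000243269 s.
BDP = R × t_prop = 230000000 × 0.000243269 = 55951.9 bits.
In packets of 29256 bits: 1.912 packets.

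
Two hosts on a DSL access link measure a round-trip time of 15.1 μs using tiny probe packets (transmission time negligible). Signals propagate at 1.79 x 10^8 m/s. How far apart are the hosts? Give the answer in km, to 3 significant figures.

1.35 km

One-way propagation = RTT/2 = 7.55 μs.
d = s × t = 179000000 × 7.55e-06 = 1.35 km.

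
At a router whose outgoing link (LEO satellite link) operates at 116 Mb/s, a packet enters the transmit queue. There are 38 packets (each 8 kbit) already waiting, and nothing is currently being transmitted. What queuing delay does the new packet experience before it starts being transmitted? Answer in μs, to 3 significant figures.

Each queued packet: L/R = 8000/116000000 = 68.9655 μs.
38 queued → 2620.69 μs.
Queuing delay = 2620 μs.

2620 μs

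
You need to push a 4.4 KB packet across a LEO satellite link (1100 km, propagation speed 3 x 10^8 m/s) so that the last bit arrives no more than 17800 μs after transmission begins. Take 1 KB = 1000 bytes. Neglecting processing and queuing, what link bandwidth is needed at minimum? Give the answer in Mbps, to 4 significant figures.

L = 35200 bits.
Propagation delay = 1100000 / 300000000 = 3666.67 μs.
Transmission budget = 17800 − 3666.67 = 14133.3 μs.
R ≥ L / t_tx = 35200 bits / 0.0141333 s = 2.491 Mbps.

2.491 Mbps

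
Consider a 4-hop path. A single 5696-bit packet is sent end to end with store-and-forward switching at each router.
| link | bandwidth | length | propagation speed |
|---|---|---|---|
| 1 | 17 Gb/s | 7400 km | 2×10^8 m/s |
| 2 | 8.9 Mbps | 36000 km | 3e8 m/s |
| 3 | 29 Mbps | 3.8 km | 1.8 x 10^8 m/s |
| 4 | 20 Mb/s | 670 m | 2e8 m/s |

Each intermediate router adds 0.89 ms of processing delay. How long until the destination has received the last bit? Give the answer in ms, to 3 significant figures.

161 ms

Transmission delays (L/R per hop): 0.000335059, 0.64, 0.196414, 0.2848 ms; sum = 1.12155 ms.
Propagation delays (d/s per hop): 37, 120, 0.0211111, 0.00335 ms; sum = 157.024 ms.
Processing at 3 router(s): 3 × 0.89 ms = 2.67 ms.
End-to-end = 161 ms.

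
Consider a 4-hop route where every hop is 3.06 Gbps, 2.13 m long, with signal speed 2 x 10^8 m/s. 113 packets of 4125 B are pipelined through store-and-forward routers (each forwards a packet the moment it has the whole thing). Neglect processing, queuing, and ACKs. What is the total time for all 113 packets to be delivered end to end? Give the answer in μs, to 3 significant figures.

1250 μs

Per-hop transmission t_tx = L/R = 33000/3060000000 = 10.7843 μs.
Per-hop propagation t_prop = 2.13/200000000 = 0.01065 μs.
Pipeline fill: first packet needs 4·t_tx to clear all hops; remaining 112 packets each add one t_tx.
Total = (4+113-1)·t_tx + 4·t_prop = 116·10.7843 + 4·0.01065 = 1250 μs.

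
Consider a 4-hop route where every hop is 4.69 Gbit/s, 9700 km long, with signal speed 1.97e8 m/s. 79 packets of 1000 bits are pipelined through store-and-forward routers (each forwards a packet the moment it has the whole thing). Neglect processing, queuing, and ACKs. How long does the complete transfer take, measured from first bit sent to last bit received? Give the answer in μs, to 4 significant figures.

197000 μs

Per-hop transmission t_tx = L/R = 1000/4690000000 = 0.21322 μs.
Per-hop propagation t_prop = 9700000/197000000 = 49238.6 μs.
Pipeline fill: first packet needs 4·t_tx to clear all hops; remaining 78 packets each add one t_tx.
Total = (4+79-1)·t_tx + 4·t_prop = 82·0.21322 + 4·49238.6 = 197000 μs.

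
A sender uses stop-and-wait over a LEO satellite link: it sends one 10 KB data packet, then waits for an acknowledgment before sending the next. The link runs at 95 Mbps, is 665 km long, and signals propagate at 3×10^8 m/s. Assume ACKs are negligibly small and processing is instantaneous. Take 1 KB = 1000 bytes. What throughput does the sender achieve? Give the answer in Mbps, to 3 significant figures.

15.2 Mbps

t_tx = L/R = 80000/95000000 = 0.000842105 s.
t_prop = 665000/300000000 = 0.00221667 s; RTT = 0.00443333 s.
Cycle = t_tx + RTT = 0.00527544 s.
Throughput = L / cycle = 80000 / 0.00527544 = 15.2 Mbps.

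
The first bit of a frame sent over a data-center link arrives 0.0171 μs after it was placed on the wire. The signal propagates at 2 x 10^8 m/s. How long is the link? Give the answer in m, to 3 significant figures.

d = s × t_prop = 200000000 × 1.71e-08 = 3.42 m.

3.42 m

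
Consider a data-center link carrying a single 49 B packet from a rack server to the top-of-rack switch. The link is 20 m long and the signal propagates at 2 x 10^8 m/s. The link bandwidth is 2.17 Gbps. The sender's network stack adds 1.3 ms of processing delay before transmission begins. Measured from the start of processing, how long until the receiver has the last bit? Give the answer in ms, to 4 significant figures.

1.300 ms

L = 49 × 8 = 392 bits.
Transmission delay = L/R = 392 / 2170000000 = 0.000180645 ms.
Propagation delay = d/s = 20 m / 200000000 m/s = 0.0001 ms.
Plus processing delay 1.3 ms = 1.3 ms.
Total = 1.300 ms.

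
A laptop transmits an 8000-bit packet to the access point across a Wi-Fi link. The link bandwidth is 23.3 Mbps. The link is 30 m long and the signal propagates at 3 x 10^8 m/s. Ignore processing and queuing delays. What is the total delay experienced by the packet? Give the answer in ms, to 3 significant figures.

0.343 ms

Transmission delay = L/R = 8000 / 23300000 = 0.343348 ms.
Propagation delay = d/s = 30 m / 300000000 m/s = 0.0001 ms.
Total = 0.343 ms.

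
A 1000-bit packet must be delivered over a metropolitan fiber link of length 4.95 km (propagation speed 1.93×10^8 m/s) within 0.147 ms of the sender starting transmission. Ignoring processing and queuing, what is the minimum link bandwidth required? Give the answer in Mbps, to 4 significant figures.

Propagation delay = 4950 / 193000000 = 0.0256477 ms.
Transmission budget = 0.147 − 0.0256477 = 0.121352 ms.
R ≥ L / t_tx = 1000 bits / 0.000121352 s = 8.240 Mbps.

8.240 Mbps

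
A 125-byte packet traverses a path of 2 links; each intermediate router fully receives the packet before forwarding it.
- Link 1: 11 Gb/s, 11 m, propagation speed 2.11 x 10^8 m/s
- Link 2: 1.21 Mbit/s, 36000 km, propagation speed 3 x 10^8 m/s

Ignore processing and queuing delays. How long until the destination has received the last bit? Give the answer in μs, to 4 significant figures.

L = 125 × 8 = 1000 bits.
Transmission delays (L/R per hop): 0.0909091, 826.446 μs; sum = 826.537 μs.
Propagation delays (d/s per hop): 0.0521327, 120000 μs; sum = 120000 μs.
End-to-end = 120800 μs.

120800 μs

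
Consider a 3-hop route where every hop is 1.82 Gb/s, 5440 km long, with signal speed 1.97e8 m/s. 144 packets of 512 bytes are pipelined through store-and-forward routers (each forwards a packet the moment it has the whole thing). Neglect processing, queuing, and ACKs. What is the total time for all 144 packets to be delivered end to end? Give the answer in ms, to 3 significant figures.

83.2 ms

Per-hop transmission t_tx = L/R = 4096/1820000000 = 0.00225055 ms.
Per-hop propagation t_prop = 5440000/197000000 = 27.6142 ms.
Pipeline fill: first packet needs 3·t_tx to clear all hops; remaining 143 packets each add one t_tx.
Total = (3+144-1)·t_tx + 3·t_prop = 146·0.00225055 + 3·27.6142 = 83.2 ms.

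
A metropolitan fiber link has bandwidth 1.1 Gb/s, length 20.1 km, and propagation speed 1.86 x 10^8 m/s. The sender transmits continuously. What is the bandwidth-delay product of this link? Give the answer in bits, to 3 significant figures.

119000 bits

Propagation delay = 20100 / 186000000 = 0.000108065 s.
BDP = R × t_prop = 1100000000 × 0.000108065 = 118871 bits.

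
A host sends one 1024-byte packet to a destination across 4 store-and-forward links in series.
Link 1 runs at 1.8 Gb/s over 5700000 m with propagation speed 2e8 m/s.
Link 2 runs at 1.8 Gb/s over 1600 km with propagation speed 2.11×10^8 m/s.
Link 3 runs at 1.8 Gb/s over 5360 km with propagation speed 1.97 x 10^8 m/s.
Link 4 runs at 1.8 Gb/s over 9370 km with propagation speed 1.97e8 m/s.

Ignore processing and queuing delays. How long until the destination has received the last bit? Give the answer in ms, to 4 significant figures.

L = 1024 × 8 = 8192 bits.
Transmission delay per hop = L/R = 8192/1800000000 = 0.00455111 ms; 4 hops → 0.0182044 ms.
Propagation delays (d/s per hop): 28.5, 7.58294, 27.2081, 47.5635 ms; sum = 110.855 ms.
End-to-end = 110.9 ms.

110.9 ms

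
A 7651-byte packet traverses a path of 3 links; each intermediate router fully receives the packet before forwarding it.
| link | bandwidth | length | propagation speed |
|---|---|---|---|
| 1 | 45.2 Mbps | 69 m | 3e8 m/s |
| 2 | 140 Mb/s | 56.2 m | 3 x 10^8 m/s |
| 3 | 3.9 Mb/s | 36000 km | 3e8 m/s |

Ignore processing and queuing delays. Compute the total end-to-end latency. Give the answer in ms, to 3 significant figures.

L = 7651 × 8 = 61208 bits.
Transmission delays (L/R per hop): 1.35416, 0.4372, 15.6944 ms; sum = 17.4857 ms.
Propagation delays (d/s per hop): 0.00023, 0.000187333, 120 ms; sum = 120 ms.
End-to-end = 137 ms.

137 ms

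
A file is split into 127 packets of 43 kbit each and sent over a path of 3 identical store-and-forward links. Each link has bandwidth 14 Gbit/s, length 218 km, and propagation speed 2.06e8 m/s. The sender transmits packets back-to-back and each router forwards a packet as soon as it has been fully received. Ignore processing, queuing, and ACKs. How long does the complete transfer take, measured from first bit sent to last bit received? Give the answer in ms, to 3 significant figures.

3.57 ms

Per-hop transmission t_tx = L/R = 43000/14000000000 = 0.00307143 ms.
Per-hop propagation t_prop = 218000/206000000 = 1.05825 ms.
Pipeline fill: first packet needs 3·t_tx to clear all hops; remaining 126 packets each add one t_tx.
Total = (3+127-1)·t_tx + 3·t_prop = 129·0.00307143 + 3·1.05825 = 3.57 ms.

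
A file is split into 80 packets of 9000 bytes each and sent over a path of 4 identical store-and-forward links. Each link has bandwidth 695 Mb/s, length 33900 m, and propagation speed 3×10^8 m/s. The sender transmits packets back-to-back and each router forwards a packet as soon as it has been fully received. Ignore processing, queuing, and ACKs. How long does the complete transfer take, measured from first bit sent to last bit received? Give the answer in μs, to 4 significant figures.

9051 μs

Per-hop transmission t_tx = L/R = 72000/695000000 = 103.597 μs.
Per-hop propagation t_prop = 33900/300000000 = 113 μs.
Pipeline fill: first packet needs 4·t_tx to clear all hops; remaining 79 packets each add one t_tx.
Total = (4+80-1)·t_tx + 4·t_prop = 83·103.597 + 4·113 = 9051 μs.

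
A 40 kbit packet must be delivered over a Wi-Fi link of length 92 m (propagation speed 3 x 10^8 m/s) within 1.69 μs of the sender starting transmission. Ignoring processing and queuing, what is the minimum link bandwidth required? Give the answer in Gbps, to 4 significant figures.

Propagation delay = 92 / 300000000 = 0.306667 μs.
Transmission budget = 1.69 − 0.306667 = 1.38333 μs.
R ≥ L / t_tx = 40000 bits / 1.38333e-06 s = 28.92 Gbps.

28.92 Gbps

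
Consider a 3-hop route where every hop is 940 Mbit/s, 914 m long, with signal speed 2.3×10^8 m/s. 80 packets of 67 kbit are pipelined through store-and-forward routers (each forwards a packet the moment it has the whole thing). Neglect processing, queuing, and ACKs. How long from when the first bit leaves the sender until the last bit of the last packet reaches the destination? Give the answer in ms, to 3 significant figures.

Per-hop transmission t_tx = L/R = 67000/940000000 = 0.0712766 ms.
Per-hop propagation t_prop = 914/2.3e+08 = 0.00397391 ms.
Pipeline fill: first packet needs 3·t_tx to clear all hops; remaining 79 packets each add one t_tx.
Total = (3+80-1)·t_tx + 3·t_prop = 82·0.0712766 + 3·0.00397391 = 5.86 ms.

5.86 ms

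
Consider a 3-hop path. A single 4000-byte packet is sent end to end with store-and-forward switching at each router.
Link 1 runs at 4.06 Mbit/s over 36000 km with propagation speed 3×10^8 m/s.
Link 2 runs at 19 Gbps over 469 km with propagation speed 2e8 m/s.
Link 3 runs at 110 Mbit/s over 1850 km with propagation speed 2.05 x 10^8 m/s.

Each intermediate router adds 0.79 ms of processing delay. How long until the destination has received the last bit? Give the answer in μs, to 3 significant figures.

141000 μs

L = 4000 × 8 = 32000 bits.
Transmission delays (L/R per hop): 7881.77, 1.68421, 290.909 μs; sum = 8174.37 μs.
Propagation delays (d/s per hop): 120000, 2345, 9024.39 μs; sum = 131369 μs.
Processing at 2 router(s): 2 × 0.79 ms = 1580 μs.
End-to-end = 141000 μs.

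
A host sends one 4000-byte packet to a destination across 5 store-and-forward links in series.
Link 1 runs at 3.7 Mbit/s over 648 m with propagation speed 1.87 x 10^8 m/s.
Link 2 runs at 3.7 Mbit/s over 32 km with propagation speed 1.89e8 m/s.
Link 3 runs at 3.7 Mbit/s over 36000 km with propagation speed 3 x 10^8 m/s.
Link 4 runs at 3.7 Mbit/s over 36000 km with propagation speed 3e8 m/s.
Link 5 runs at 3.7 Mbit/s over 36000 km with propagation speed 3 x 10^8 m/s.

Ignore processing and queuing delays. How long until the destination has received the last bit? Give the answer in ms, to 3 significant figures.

403 ms

L = 4000 × 8 = 32000 bits.
Transmission delay per hop = L/R = 32000/3700000 = 8.64865 ms; 5 hops → 43.2432 ms.
Propagation delays (d/s per hop): 0.00346524, 0.169312, 120, 120, 120 ms; sum = 360.173 ms.
End-to-end = 403 ms.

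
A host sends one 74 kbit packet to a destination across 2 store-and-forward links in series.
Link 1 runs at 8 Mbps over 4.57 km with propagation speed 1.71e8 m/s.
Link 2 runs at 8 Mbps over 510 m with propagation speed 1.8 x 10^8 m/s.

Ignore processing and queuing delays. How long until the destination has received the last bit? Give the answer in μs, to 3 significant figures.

18500 μs

L = 74000 bits.
Transmission delay per hop = L/R = 74000/8000000 = 9250 μs; 2 hops → 18500 μs.
Propagation delays (d/s per hop): 26.7251, 2.83333 μs; sum = 29.5585 μs.
End-to-end = 18500 μs.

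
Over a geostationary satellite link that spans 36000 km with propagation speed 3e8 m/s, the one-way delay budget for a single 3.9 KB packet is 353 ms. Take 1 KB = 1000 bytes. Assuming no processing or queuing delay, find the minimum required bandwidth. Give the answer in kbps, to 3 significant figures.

L = 31200 bits.
Propagation delay = 36000000 / 300000000 = 120 ms.
Transmission budget = 353 − 120 = 233 ms.
R ≥ L / t_tx = 31200 bits / 0.233 s = 134 kbps.

134 kbps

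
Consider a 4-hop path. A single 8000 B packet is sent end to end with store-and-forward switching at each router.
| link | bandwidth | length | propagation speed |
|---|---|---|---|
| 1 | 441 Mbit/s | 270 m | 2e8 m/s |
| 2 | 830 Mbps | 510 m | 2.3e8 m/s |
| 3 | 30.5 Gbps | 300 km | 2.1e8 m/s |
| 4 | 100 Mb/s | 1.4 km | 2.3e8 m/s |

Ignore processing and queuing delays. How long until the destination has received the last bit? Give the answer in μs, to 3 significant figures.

2300 μs

L = 8000 × 8 = 64000 bits.
Transmission delays (L/R per hop): 145.125, 77.1084, 2.09836, 640 μs; sum = 864.332 μs.
Propagation delays (d/s per hop): 1.35, 2.21739, 1428.57, 6.08696 μs; sum = 1438.23 μs.
End-to-end = 2300 μs.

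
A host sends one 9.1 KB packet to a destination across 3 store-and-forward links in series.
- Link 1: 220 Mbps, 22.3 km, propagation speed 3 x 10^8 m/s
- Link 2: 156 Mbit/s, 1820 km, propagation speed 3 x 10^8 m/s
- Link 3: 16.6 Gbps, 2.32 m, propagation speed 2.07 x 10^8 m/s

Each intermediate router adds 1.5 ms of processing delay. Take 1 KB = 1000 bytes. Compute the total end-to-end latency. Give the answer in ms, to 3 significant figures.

9.94 ms

L = 72800 bits.
Transmission delays (L/R per hop): 0.330909, 0.466667, 0.00438554 ms; sum = 0.801961 ms.
Propagation delays (d/s per hop): 0.0743333, 6.06667, 1.12077e-05 ms; sum = 6.14101 ms.
Processing at 2 router(s): 2 × 1.5 ms = 3 ms.
End-to-end = 9.94 ms.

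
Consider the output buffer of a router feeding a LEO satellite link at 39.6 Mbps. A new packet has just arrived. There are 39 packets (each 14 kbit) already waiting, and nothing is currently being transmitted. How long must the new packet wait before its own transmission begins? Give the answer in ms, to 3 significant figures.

Each queued packet: L/R = 14000/39600000 = 0.353535 ms.
39 queued → 13.7879 ms.
Queuing delay = 13.8 ms.

13.8 ms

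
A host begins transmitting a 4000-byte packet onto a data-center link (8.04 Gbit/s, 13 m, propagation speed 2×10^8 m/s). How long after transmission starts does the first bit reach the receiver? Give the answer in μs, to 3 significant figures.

0.0650 μs

First bit experiences only propagation delay: d/s = 13/200000000 = 0.0650 μs.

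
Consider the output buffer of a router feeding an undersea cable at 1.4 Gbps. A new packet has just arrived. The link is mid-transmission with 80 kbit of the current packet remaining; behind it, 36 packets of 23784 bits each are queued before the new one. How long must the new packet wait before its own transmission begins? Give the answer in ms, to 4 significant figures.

0.6687 ms

Each queued packet: L/R = 23784/1400000000 = 0.0169886 ms.
36 queued → 0.611589 ms.
Plus remaining 80000 bits of current packet: 0.0571429 ms.
Queuing delay = 0.6687 ms.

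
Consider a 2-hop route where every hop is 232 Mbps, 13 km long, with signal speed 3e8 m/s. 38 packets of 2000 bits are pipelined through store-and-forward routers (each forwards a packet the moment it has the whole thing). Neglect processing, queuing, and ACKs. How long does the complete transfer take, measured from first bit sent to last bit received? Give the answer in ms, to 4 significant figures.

Per-hop transmission t_tx = L/R = 2000/232000000 = 0.00862069 ms.
Per-hop propagation t_prop = 13000/300000000 = 0.0433333 ms.
Pipeline fill: first packet needs 2·t_tx to clear all hops; remaining 37 packets each add one t_tx.
Total = (2+38-1)·t_tx + 2·t_prop = 39·0.00862069 + 2·0.0433333 = 0.4229 ms.

0.4229 ms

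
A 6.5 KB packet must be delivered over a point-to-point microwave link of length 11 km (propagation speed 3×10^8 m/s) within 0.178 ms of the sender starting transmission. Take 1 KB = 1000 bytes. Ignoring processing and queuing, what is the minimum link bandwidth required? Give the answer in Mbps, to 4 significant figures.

L = 52000 bits.
Propagation delay = 11000 / 300000000 = 0.0366667 ms.
Transmission budget = 0.178 − 0.0366667 = 0.141333 ms.
R ≥ L / t_tx = 52000 bits / 0.000141333 s = 367.9 Mbps.

367.9 Mbps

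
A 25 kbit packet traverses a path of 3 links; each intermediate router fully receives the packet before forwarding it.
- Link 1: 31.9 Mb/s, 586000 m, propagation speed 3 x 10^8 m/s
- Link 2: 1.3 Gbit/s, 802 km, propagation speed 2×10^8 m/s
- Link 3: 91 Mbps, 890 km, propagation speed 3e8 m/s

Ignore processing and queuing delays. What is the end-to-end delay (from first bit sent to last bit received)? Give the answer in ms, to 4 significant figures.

10.01 ms

L = 25000 bits.
Transmission delays (L/R per hop): 0.783699, 0.0192308, 0.274725 ms; sum = 1.07766 ms.
Propagation delays (d/s per hop): 1.95333, 4.01, 2.96667 ms; sum = 8.93 ms.
End-to-end = 10.01 ms.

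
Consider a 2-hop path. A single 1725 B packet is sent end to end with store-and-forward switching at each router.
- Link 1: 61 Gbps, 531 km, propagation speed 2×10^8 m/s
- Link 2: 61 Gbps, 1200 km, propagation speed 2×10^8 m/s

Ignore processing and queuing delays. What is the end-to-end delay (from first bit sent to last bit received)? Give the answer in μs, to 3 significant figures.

8660 μs

L = 1725 × 8 = 13800 bits.
Transmission delay per hop = L/R = 13800/61000000000 = 0.22623 μs; 2 hops → 0.452459 μs.
Propagation delays (d/s per hop): 2655, 6000 μs; sum = 8655 μs.
End-to-end = 8660 μs.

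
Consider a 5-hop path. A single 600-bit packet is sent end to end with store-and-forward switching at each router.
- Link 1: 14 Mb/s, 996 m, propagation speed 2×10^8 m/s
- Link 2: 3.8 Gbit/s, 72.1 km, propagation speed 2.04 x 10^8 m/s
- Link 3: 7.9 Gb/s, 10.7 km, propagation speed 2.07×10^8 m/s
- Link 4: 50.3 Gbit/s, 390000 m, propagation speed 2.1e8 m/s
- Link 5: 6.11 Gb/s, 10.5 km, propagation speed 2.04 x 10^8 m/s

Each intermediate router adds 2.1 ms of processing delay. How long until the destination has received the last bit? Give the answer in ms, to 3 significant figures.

10.8 ms

Transmission delays (L/R per hop): 0.0428571, 0.000157895, 7.59494e-05, 1.19284e-05, 9.81997e-05 ms; sum = 0.0432011 ms.
Propagation delays (d/s per hop): 0.00498, 0.353431, 0.0516908, 1.85714, 0.0514706 ms; sum = 2.31872 ms.
Processing at 4 router(s): 4 × 2.1 ms = 8.4 ms.
End-to-end = 10.8 ms.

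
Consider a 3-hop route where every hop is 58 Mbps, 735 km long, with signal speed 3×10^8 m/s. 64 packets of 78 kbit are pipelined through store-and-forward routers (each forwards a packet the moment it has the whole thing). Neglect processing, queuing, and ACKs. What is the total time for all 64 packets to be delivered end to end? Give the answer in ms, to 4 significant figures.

96.11 ms

Per-hop transmission t_tx = L/R = 78000/58000000 = 1.34483 ms.
Per-hop propagation t_prop = 735000/300000000 = 2.45 ms.
Pipeline fill: first packet needs 3·t_tx to clear all hops; remaining 63 packets each add one t_tx.
Total = (3+64-1)·t_tx + 3·t_prop = 66·1.34483 + 3·2.45 = 96.11 ms.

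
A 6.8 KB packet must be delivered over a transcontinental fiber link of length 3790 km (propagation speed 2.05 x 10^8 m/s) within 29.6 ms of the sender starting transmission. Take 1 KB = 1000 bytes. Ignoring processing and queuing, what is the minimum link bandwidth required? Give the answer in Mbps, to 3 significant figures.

L = 54400 bits.
Propagation delay = 3790000 / 2.05e+08 = 18.4878 ms.
Transmission budget = 29.6 − 18.4878 = 11.1122 ms.
R ≥ L / t_tx = 54400 bits / 0.0111122 s = 4.90 Mbps.

4.90 Mbps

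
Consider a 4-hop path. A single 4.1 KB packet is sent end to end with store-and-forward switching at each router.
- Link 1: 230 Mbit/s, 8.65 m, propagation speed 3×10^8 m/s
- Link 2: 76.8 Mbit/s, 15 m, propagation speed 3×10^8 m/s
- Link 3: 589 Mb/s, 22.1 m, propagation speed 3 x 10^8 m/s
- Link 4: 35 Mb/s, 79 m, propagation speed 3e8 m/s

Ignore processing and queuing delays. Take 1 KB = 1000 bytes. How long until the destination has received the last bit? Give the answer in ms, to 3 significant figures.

1.56 ms

L = 32800 bits.
Transmission delays (L/R per hop): 0.142609, 0.427083, 0.0556876, 0.937143 ms; sum = 1.56252 ms.
Propagation delays (d/s per hop): 2.88333e-05, 5e-05, 7.36667e-05, 0.000263333 ms; sum = 0.000415833 ms.
End-to-end = 1.56 ms.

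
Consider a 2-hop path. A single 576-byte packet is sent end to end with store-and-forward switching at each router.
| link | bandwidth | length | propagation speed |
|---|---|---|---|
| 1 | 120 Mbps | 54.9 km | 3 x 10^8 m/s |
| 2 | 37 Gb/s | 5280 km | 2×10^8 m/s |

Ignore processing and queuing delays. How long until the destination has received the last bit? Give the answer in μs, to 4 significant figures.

L = 576 × 8 = 4608 bits.
Transmission delays (L/R per hop): 38.4, 0.124541 μs; sum = 38.5245 μs.
Propagation delays (d/s per hop): 183, 26400 μs; sum = 26583 μs.
End-to-end = 26620 μs.

26620 μs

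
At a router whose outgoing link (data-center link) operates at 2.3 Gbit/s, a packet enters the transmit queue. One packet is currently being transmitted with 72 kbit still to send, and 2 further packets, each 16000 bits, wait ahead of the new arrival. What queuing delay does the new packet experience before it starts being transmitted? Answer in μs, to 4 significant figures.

45.22 μs

Each queued packet: L/R = 16000/2300000000 = 6.95652 μs.
2 queued → 13.913 μs.
Plus remaining 72000 bits of current packet: 31.3043 μs.
Queuing delay = 45.22 μs.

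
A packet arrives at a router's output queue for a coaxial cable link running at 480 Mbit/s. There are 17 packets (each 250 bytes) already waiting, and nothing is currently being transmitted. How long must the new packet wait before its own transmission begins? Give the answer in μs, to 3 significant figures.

Each queued packet: L/R = 2000/480000000 = 4.16667 μs.
17 queued → 70.8333 μs.
Queuing delay = 70.8 μs.

70.8 μs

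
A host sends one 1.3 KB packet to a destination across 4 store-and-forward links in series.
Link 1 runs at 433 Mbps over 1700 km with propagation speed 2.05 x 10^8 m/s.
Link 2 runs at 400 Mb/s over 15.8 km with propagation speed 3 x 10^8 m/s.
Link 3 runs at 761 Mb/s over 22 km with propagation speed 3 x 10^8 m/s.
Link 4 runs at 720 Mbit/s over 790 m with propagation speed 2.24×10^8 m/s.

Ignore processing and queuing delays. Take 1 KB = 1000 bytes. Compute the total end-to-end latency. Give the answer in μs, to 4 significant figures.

8500 μs

L = 10400 bits.
Transmission delays (L/R per hop): 24.0185, 26, 13.6662, 14.4444 μs; sum = 78.1291 μs.
Propagation delays (d/s per hop): 8292.68, 52.6667, 73.3333, 3.52679 μs; sum = 8422.21 μs.
End-to-end = 8500 μs.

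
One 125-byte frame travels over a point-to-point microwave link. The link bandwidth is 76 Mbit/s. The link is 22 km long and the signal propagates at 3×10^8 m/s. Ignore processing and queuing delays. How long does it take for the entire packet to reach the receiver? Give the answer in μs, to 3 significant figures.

86.5 μs

L = 125 × 8 = 1000 bits.
Transmission delay = L/R = 1000 / 76000000 = 13.1579 μs.
Propagation delay = d/s = 22000 m / 300000000 m/s = 73.3333 μs.
Total = 86.5 μs.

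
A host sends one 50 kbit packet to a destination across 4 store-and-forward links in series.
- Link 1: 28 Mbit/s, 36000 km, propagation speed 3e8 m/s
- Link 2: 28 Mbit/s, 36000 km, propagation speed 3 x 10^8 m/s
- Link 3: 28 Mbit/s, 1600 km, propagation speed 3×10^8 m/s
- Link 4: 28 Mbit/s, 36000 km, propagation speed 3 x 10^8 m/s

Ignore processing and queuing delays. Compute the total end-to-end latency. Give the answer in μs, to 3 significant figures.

L = 50000 bits.
Transmission delay per hop = L/R = 50000/28000000 = 1785.71 μs; 4 hops → 7142.86 μs.
Propagation delays (d/s per hop): 120000, 120000, 5333.33, 120000 μs; sum = 365333 μs.
End-to-end = 372000 μs.

372000 μs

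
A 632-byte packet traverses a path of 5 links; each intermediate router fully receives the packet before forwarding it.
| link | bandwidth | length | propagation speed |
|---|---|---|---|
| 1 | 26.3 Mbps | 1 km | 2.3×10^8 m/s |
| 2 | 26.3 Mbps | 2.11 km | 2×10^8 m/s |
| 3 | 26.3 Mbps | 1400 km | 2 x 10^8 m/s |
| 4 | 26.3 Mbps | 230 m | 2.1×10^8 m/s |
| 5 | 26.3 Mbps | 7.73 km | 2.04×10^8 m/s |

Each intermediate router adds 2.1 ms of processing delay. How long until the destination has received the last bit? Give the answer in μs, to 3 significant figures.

L = 632 × 8 = 5056 bits.
Transmission delay per hop = L/R = 5056/26300000 = 192.243 μs; 5 hops → 961.217 μs.
Propagation delays (d/s per hop): 4.34783, 10.55, 7000, 1.09524, 37.8922 μs; sum = 7053.89 μs.
Processing at 4 router(s): 4 × 2.1 ms = 8400 μs.
End-to-end = 16400 μs.

16400 μs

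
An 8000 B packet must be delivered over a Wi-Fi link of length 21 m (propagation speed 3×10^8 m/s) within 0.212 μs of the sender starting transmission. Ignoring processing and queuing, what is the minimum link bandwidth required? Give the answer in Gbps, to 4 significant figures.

450.7 Gbps

L = 64000 bits.
Propagation delay = 21 / 300000000 = 0.07 μs.
Transmission budget = 0.212 − 0.07 = 0.142 μs.
R ≥ L / t_tx = 64000 bits / 1.42e-07 s = 450.7 Gbps.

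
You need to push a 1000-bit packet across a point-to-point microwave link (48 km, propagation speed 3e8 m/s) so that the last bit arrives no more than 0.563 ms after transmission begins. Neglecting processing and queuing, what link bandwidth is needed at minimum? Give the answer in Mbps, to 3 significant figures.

2.48 Mbps

Propagation delay = 48000 / 300000000 = 0.16 ms.
Transmission budget = 0.563 − 0.16 = 0.403 ms.
R ≥ L / t_tx = 1000 bits / 0.000403 s = 2.48 Mbps.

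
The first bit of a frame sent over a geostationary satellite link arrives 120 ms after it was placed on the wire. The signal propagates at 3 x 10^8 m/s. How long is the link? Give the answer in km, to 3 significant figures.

d = s × t_prop = 300000000 × 0.12 = 36000 km.

36000 km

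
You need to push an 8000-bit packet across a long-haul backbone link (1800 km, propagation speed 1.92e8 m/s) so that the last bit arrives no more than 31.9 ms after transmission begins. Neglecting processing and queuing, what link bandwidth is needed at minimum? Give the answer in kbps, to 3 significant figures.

355 kbps

Propagation delay = 1800000 / 192000000 = 9.375 ms.
Transmission budget = 31.9 − 9.375 = 22.525 ms.
R ≥ L / t_tx = 8000 bits / 0.022525 s = 355 kbps.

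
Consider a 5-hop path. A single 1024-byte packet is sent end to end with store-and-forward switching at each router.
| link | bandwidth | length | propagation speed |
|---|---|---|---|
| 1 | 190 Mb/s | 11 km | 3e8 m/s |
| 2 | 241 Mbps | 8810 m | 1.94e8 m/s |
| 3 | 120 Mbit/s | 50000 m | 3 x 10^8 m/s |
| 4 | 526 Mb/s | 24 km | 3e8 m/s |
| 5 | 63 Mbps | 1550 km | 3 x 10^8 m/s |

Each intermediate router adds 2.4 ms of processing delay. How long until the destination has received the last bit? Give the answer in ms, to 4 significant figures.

15.39 ms

L = 1024 × 8 = 8192 bits.
Transmission delays (L/R per hop): 0.0431158, 0.0339917, 0.0682667, 0.0155741, 0.130032 ms; sum = 0.29098 ms.
Propagation delays (d/s per hop): 0.0366667, 0.0454124, 0.166667, 0.08, 5.16667 ms; sum = 5.49541 ms.
Processing at 4 router(s): 4 × 2.4 ms = 9.6 ms.
End-to-end = 15.39 ms.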